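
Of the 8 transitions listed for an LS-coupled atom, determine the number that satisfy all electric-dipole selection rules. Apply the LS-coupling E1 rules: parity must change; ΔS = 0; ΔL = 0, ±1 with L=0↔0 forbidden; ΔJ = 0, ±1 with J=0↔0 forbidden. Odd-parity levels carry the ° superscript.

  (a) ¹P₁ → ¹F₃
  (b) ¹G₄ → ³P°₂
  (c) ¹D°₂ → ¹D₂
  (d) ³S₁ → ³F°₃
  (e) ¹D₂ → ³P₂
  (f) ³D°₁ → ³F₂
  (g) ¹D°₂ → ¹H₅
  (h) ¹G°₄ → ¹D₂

2

(a) forbidden (parity, ΔL, ΔJ fail)
(b) forbidden (ΔS, ΔL, ΔJ fail)
(c) allowed
(d) forbidden (ΔL, ΔJ fail)
(e) forbidden (parity, ΔS fail)
(f) allowed
(g) forbidden (ΔL, ΔJ fail)
(h) forbidden (ΔL, ΔJ fail)
Total allowed: 2 of 8.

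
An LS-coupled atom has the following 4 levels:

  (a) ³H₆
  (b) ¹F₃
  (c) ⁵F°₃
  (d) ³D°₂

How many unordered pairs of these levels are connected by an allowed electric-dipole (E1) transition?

0

(a)–(b): forbidden (parity, ΔS, ΔL, ΔJ).
(a)–(c): forbidden (ΔS, ΔL, ΔJ).
(a)–(d): forbidden (ΔL, ΔJ).
(b)–(c): forbidden (ΔS).
(b)–(d): forbidden (ΔS).
(c)–(d): forbidden (parity, ΔS).
Allowed pairs: 0 of 6.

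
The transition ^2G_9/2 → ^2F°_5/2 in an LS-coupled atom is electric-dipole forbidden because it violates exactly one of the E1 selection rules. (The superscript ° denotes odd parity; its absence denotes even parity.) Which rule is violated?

Initial level: S=1/2, L=4, J=9/2, parity even. Final level: S=1/2, L=3, J=5/2, parity odd.
ΔS = 0: S: 1/2 → 1/2 — ok.
Parity must change: even → odd — ok.
ΔL = 0, ±1 (not L=0↔0): L: 4 → 3, ΔL = -1 — ok.
ΔJ = 0, ±1 (not J=0↔0): J: 9/2 → 5/2, ΔJ = -2 — fails.

the ΔJ = 0, ±1 rule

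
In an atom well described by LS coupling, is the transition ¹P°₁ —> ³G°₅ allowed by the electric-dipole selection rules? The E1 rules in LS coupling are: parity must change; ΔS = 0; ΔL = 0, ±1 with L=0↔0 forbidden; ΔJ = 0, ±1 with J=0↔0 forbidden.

Initial level: S=0, L=1, J=1, parity odd. Final level: S=1, L=4, J=5, parity odd.
Parity must change: odd → odd — violated.
ΔS = 0: S: 0 → 1 — violated.
ΔL = 0, ±1 (not L=0↔0): L: 1 → 4, ΔL = +3 — violated.
ΔJ = 0, ±1 (not J=0↔0): J: 1 → 5, ΔJ = +4 — violated.
Rule(s) violated: parity, ΔS, ΔL, ΔJ.

forbidden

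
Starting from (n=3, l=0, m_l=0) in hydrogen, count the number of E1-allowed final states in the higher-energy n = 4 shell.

E1 requires Δl = ±1, so l_f ∈ {-1, 1}; with 0 ≤ l_f ≤ n_f−1 = 3, the allowed l_f values are {1}.
For l_f = 1: m_f ∈ {m_i−1, m_i, m_i+1} ∩ [−1, 1] = {-1, 0, 1} → 3 states.
Total: 3.

3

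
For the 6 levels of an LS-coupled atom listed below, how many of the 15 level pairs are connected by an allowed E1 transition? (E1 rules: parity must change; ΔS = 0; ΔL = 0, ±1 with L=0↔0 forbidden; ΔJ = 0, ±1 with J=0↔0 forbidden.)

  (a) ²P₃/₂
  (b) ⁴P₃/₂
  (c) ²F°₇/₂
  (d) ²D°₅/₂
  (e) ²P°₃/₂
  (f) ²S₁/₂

(a)–(b): forbidden (parity, ΔS).
(a)–(c): forbidden (ΔL, ΔJ).
(a)–(d): allowed.
(a)–(e): allowed.
(a)–(f): forbidden (parity).
(b)–(c): forbidden (ΔS, ΔL, ΔJ).
(b)–(d): forbidden (ΔS).
(b)–(e): forbidden (ΔS).
(b)–(f): forbidden (parity, ΔS).
(c)–(d): forbidden (parity).
(c)–(e): forbidden (parity, ΔL, ΔJ).
(c)–(f): forbidden (ΔL, ΔJ).
(d)–(e): forbidden (parity).
(d)–(f): forbidden (ΔL, ΔJ).
(e)–(f): allowed.
Allowed pairs: 3 of 15.

3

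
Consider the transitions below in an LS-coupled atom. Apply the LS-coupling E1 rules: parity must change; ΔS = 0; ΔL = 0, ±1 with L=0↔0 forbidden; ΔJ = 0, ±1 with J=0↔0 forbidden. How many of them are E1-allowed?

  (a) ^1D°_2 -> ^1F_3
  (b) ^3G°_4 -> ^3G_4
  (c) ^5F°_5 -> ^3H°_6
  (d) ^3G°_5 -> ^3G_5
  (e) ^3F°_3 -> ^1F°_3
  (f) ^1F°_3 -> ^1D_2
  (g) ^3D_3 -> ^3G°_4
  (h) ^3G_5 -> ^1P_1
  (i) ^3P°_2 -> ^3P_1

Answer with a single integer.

5

(a) allowed
(b) allowed
(c) forbidden (parity, ΔS, ΔL fail)
(d) allowed
(e) forbidden (parity, ΔS fail)
(f) allowed
(g) forbidden (ΔL fails)
(h) forbidden (parity, ΔS, ΔL, ΔJ fail)
(i) allowed
Total allowed: 5 of 9.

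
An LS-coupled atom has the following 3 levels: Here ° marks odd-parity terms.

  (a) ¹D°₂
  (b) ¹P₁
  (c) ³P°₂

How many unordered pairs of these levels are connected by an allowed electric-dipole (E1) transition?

1

(a)–(b): allowed.
(a)–(c): forbidden (parity, ΔS).
(b)–(c): forbidden (ΔS).
Allowed pairs: 1 of 3.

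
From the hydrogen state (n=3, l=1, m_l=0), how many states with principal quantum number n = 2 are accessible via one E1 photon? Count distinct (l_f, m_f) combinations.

E1 requires Δl = ±1, so l_f ∈ {0, 2}; with 0 ≤ l_f ≤ n_f−1 = 1, the allowed l_f values are {0}.
For l_f = 0: m_f ∈ {m_i−1, m_i, m_i+1} ∩ [−0, 0] = {0} → 1 state.
Total: 1.

1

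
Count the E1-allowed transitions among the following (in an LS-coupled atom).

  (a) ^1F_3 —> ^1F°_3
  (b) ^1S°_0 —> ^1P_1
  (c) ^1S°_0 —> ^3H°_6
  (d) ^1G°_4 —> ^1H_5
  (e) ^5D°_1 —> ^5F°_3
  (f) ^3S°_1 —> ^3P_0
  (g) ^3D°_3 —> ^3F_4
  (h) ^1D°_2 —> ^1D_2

6

(a) allowed
(b) allowed
(c) forbidden (parity, ΔS, ΔL, ΔJ fail)
(d) allowed
(e) forbidden (parity, ΔJ fail)
(f) allowed
(g) allowed
(h) allowed
Total allowed: 6 of 8.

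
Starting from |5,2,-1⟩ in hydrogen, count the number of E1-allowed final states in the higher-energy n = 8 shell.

5

E1 requires Δl = ±1, so l_f ∈ {1, 3}; with 0 ≤ l_f ≤ n_f−1 = 7, the allowed l_f values are {1, 3}.
For l_f = 1: m_f ∈ {m_i−1, m_i, m_i+1} ∩ [−1, 1] = {-1, 0} → 2 states.
For l_f = 3: m_f ∈ {m_i−1, m_i, m_i+1} ∩ [−3, 3] = {-2, -1, 0} → 3 states.
Total: 5.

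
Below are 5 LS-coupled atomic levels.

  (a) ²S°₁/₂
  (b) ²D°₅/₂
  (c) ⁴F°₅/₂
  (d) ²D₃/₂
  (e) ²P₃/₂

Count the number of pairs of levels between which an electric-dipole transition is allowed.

(a)–(b): forbidden (parity, ΔL, ΔJ).
(a)–(c): forbidden (parity, ΔS, ΔL, ΔJ).
(a)–(d): forbidden (ΔL).
(a)–(e): allowed.
(b)–(c): forbidden (parity, ΔS).
(b)–(d): allowed.
(b)–(e): allowed.
(c)–(d): forbidden (ΔS).
(c)–(e): forbidden (ΔS, ΔL).
(d)–(e): forbidden (parity).
Allowed pairs: 3 of 10.

3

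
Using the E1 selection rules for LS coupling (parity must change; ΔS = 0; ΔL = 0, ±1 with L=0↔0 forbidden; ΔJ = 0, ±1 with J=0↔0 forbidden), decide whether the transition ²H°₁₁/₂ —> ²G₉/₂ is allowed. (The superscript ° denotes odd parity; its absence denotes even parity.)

Initial level: S=1/2, L=5, J=11/2, parity odd. Final level: S=1/2, L=4, J=9/2, parity even.
ΔJ = 0, ±1 (not J=0↔0): J: 11/2 → 9/2, ΔJ = -1 — satisfied.
ΔL = 0, ±1 (not L=0↔0): L: 5 → 4, ΔL = -1 — satisfied.
ΔS = 0: S: 1/2 → 1/2 — satisfied.
Parity must change: odd → even — satisfied.
All four E1 rules are satisfied.

allowed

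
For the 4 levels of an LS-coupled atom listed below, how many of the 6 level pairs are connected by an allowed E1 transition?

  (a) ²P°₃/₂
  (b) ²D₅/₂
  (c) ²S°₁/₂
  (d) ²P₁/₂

3

(a)–(b): allowed.
(a)–(c): forbidden (parity).
(a)–(d): allowed.
(b)–(c): forbidden (ΔL, ΔJ).
(b)–(d): forbidden (parity, ΔJ).
(c)–(d): allowed.
Allowed pairs: 3 of 6.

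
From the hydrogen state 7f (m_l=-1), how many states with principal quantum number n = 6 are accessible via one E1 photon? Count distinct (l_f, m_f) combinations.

6

E1 requires Δl = ±1, so l_f ∈ {2, 4}; with 0 ≤ l_f ≤ n_f−1 = 5, the allowed l_f values are {2, 4}.
For l_f = 2: m_f ∈ {m_i−1, m_i, m_i+1} ∩ [−2, 2] = {-2, -1, 0} → 3 states.
For l_f = 4: m_f ∈ {m_i−1, m_i, m_i+1} ∩ [−4, 4] = {-2, -1, 0} → 3 states.
Total: 6.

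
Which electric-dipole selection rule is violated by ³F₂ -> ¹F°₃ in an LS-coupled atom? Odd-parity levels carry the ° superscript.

the ΔS = 0 rule

Parity must change: even → odd — passes.
ΔS = 0: S: 1 → 0 — fails.
ΔL = 0, ±1 (not L=0↔0): L: 3 → 3, ΔL = +0 — passes.
ΔJ = 0, ±1 (not J=0↔0): J: 2 → 3, ΔJ = +1 — passes.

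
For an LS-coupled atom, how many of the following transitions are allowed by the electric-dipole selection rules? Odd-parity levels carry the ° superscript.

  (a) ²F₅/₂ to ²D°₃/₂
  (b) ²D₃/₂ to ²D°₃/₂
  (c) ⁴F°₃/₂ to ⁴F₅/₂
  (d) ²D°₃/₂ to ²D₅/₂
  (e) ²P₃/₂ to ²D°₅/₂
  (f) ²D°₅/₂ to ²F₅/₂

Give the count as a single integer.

6

(a) allowed
(b) allowed
(c) allowed
(d) allowed
(e) allowed
(f) allowed
Total allowed: 6 of 6.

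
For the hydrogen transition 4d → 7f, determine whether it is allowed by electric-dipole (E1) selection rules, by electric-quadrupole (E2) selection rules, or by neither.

Δl = 3 − 2 = +1; l_i + l_f = 5.
E1 (Δl = ±1): satisfied.
E2 (Δl = 0,±2, l_i+l_f ≥ 2): not satisfied.

E1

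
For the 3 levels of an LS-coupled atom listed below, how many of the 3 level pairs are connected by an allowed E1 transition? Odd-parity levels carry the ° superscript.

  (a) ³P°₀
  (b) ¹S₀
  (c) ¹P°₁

(a)–(b): forbidden (ΔS, ΔJ).
(a)–(c): forbidden (parity, ΔS).
(b)–(c): allowed.
Allowed pairs: 1 of 3.

1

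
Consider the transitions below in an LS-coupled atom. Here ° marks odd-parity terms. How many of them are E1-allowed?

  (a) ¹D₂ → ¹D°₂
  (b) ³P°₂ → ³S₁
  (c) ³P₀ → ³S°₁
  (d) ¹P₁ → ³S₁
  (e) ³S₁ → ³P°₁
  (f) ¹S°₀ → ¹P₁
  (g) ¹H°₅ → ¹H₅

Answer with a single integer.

(a) allowed
(b) allowed
(c) allowed
(d) forbidden (parity, ΔS fail)
(e) allowed
(f) allowed
(g) allowed
Total allowed: 6 of 7.

6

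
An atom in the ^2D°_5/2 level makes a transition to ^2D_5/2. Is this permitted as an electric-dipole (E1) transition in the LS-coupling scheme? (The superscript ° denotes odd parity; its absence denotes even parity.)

allowed

Initial level: S=1/2, L=2, J=5/2, parity odd. Final level: S=1/2, L=2, J=5/2, parity even.
Parity must change: odd → even — ok.
ΔS = 0: S: 1/2 → 1/2 — ok.
ΔL = 0, ±1 (not L=0↔0): L: 2 → 2, ΔL = +0 — ok.
ΔJ = 0, ±1 (not J=0↔0): J: 5/2 → 5/2, ΔJ = +0 — ok.
All four E1 rules are satisfied.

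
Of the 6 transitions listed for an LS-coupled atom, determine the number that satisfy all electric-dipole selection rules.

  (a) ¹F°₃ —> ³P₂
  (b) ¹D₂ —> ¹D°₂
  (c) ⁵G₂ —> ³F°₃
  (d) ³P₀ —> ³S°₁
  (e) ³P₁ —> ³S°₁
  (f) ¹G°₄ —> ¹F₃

4

(a) forbidden (ΔS, ΔL fail)
(b) allowed
(c) forbidden (ΔS fails)
(d) allowed
(e) allowed
(f) allowed
Total allowed: 4 of 6.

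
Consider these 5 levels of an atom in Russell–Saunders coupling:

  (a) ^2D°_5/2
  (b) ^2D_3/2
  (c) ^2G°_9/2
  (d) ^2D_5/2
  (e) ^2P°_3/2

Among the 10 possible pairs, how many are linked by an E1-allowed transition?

4

(a)–(b): allowed.
(a)–(c): forbidden (parity, ΔL, ΔJ).
(a)–(d): allowed.
(a)–(e): forbidden (parity).
(b)–(c): forbidden (ΔL, ΔJ).
(b)–(d): forbidden (parity).
(b)–(e): allowed.
(c)–(d): forbidden (ΔL, ΔJ).
(c)–(e): forbidden (parity, ΔL, ΔJ).
(d)–(e): allowed.
Allowed pairs: 4 of 10.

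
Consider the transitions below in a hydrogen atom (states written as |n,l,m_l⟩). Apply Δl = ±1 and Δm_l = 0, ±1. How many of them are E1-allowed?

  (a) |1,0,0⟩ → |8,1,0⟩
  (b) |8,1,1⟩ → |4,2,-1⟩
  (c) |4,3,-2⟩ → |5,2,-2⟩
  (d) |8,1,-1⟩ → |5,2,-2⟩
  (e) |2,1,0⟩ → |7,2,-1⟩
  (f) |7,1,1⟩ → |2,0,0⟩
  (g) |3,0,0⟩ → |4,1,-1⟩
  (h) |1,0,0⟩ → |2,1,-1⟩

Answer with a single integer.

(a) allowed
(b) forbidden — Δm_l = -2 (E1 requires Δm_l = 0, ±1)
(c) allowed
(d) allowed
(e) allowed
(f) allowed
(g) allowed
(h) allowed
Total allowed: 7 of 8.

7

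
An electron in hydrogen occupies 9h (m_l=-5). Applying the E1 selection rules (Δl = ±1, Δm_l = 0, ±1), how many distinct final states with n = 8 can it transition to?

4

E1 requires Δl = ±1, so l_f ∈ {4, 6}; with 0 ≤ l_f ≤ n_f−1 = 7, the allowed l_f values are {4, 6}.
For l_f = 4: m_f ∈ {m_i−1, m_i, m_i+1} ∩ [−4, 4] = {-4} → 1 state.
For l_f = 6: m_f ∈ {m_i−1, m_i, m_i+1} ∩ [−6, 6] = {-6, -5, -4} → 3 states.
Total: 4.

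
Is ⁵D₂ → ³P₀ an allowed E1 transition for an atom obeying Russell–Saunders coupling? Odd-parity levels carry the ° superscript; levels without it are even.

forbidden

Initial level: S=2, L=2, J=2, parity even. Final level: S=1, L=1, J=0, parity even.
Parity must change: even → even — fails.
ΔS = 0: S: 2 → 1 — fails.
ΔL = 0, ±1 (not L=0↔0): L: 2 → 1, ΔL = -1 — passes.
ΔJ = 0, ±1 (not J=0↔0): J: 2 → 0, ΔJ = -2 — fails.
Rule(s) violated: parity, ΔS, ΔJ.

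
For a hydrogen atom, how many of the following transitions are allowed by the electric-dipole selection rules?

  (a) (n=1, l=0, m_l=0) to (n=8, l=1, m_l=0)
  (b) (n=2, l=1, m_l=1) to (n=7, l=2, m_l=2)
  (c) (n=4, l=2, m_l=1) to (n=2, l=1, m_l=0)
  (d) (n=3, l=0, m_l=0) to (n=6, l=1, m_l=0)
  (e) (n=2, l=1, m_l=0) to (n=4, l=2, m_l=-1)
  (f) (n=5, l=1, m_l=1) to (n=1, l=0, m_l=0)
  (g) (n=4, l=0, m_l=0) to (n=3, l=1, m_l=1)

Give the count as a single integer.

7

(a) allowed
(b) allowed
(c) allowed
(d) allowed
(e) allowed
(f) allowed
(g) allowed
Total allowed: 7 of 7.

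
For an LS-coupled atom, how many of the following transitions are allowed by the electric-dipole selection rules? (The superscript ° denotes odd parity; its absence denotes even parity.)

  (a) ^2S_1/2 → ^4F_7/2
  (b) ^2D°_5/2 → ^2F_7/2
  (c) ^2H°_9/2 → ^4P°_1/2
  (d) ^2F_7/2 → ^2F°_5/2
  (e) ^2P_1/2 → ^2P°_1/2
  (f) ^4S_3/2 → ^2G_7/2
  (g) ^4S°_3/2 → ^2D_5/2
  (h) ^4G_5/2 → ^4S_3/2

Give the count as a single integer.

(a) forbidden (parity, ΔS, ΔL, ΔJ fail)
(b) allowed
(c) forbidden (parity, ΔS, ΔL, ΔJ fail)
(d) allowed
(e) allowed
(f) forbidden (parity, ΔS, ΔL, ΔJ fail)
(g) forbidden (ΔS, ΔL fail)
(h) forbidden (parity, ΔL fail)
Total allowed: 3 of 8.

3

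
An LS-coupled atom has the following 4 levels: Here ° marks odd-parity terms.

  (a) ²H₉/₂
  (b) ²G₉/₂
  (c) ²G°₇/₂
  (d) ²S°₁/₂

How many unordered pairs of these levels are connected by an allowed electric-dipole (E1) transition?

2

(a)–(b): forbidden (parity).
(a)–(c): allowed.
(a)–(d): forbidden (ΔL, ΔJ).
(b)–(c): allowed.
(b)–(d): forbidden (ΔL, ΔJ).
(c)–(d): forbidden (parity, ΔL, ΔJ).
Allowed pairs: 2 of 6.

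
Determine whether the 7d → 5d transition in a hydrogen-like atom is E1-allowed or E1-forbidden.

forbidden

l: 2 → 2 (Δl = +0). Δl = ±1 fails.
The transition is electric-dipole forbidden.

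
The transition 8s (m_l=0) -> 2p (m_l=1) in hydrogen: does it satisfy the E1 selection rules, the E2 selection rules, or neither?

Δl = 1 − 0 = +1; l_i + l_f = 1.
Δm_l = +1.
E1 (Δl = ±1, |Δm_l| ≤ 1): satisfied.
E2 (Δl = 0,±2, l_i+l_f ≥ 2, |Δm_l| ≤ 2): not satisfied.

E1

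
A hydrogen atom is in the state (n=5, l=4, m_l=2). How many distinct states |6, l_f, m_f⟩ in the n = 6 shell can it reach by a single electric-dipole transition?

E1 requires Δl = ±1, so l_f ∈ {3, 5}; with 0 ≤ l_f ≤ n_f−1 = 5, the allowed l_f values are {3, 5}.
For l_f = 3: m_f ∈ {m_i−1, m_i, m_i+1} ∩ [−3, 3] = {1, 2, 3} → 3 states.
For l_f = 5: m_f ∈ {m_i−1, m_i, m_i+1} ∩ [−5, 5] = {1, 2, 3} → 3 states.
Total: 6.

6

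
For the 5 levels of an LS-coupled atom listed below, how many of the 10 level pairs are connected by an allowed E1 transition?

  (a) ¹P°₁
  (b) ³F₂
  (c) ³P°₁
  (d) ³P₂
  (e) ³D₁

(a)–(b): forbidden (ΔS, ΔL).
(a)–(c): forbidden (parity, ΔS).
(a)–(d): forbidden (ΔS).
(a)–(e): forbidden (ΔS).
(b)–(c): forbidden (ΔL).
(b)–(d): forbidden (parity, ΔL).
(b)–(e): forbidden (parity).
(c)–(d): allowed.
(c)–(e): allowed.
(d)–(e): forbidden (parity).
Allowed pairs: 2 of 10.

2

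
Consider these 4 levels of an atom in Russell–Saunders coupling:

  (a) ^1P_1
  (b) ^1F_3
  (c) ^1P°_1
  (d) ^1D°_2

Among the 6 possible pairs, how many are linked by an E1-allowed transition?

(a)–(b): forbidden (parity, ΔL, ΔJ).
(a)–(c): allowed.
(a)–(d): allowed.
(b)–(c): forbidden (ΔL, ΔJ).
(b)–(d): allowed.
(c)–(d): forbidden (parity).
Allowed pairs: 3 of 6.

3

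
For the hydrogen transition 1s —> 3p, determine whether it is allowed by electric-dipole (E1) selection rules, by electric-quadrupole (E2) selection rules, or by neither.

Δl = 1 − 0 = +1; l_i + l_f = 1.
E1 (Δl = ±1): satisfied.
E2 (Δl = 0,±2, l_i+l_f ≥ 2): not satisfied.

E1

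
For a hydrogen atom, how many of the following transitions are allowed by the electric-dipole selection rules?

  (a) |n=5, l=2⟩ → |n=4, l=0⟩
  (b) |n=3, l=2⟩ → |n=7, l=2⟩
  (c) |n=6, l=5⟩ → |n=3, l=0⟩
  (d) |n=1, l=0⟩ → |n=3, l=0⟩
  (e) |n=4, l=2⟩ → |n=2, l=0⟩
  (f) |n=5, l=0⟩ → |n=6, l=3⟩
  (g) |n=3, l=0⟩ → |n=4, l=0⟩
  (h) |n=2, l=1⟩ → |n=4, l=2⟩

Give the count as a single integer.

(a) forbidden — Δl = -2 (E1 requires Δl = ±1)
(b) forbidden — Δl = +0 (E1 requires Δl = ±1)
(c) forbidden — Δl = -5 (E1 requires Δl = ±1)
(d) forbidden — Δl = +0 (E1 requires Δl = ±1)
(e) forbidden — Δl = -2 (E1 requires Δl = ±1)
(f) forbidden — Δl = +3 (E1 requires Δl = ±1)
(g) forbidden — Δl = +0 (E1 requires Δl = ±1)
(h) allowed
Total allowed: 1 of 8.

1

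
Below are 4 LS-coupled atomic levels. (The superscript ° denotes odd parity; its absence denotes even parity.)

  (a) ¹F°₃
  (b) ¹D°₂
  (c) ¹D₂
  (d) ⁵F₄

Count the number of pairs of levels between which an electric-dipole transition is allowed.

(a)–(b): forbidden (parity).
(a)–(c): allowed.
(a)–(d): forbidden (ΔS).
(b)–(c): allowed.
(b)–(d): forbidden (ΔS, ΔJ).
(c)–(d): forbidden (parity, ΔS, ΔJ).
Allowed pairs: 2 of 6.

2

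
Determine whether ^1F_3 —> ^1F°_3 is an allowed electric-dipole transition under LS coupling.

Reading off the term symbols: S 0→0, L 3→3, J 3→3, parity even→odd.
ΔL = 0, ±1 (not L=0↔0): L: 3 → 3, ΔL = +0 — passes.
ΔJ = 0, ±1 (not J=0↔0): J: 3 → 3, ΔJ = +0 — passes.
ΔS = 0: S: 0 → 0 — passes.
Parity must change: even → odd — passes.
All four E1 rules are satisfied.

allowed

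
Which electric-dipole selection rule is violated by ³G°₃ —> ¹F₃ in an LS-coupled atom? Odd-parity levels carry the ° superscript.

Initial level: S=1, L=4, J=3, parity odd. Final level: S=0, L=3, J=3, parity even.
Parity must change: odd → even — ok.
ΔS = 0: S: 1 → 0 — fails.
ΔL = 0, ±1 (not L=0↔0): L: 4 → 3, ΔL = -1 — ok.
ΔJ = 0, ±1 (not J=0↔0): J: 3 → 3, ΔJ = +0 — ok.

the ΔS = 0 rule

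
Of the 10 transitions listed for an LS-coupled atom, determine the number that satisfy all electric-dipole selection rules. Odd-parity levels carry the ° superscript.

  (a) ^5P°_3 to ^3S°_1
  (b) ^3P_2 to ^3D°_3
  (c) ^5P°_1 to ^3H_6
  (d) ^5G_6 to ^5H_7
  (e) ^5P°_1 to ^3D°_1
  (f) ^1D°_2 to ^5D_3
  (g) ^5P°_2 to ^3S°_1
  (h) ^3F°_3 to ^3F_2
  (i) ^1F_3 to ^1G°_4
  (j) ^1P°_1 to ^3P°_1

3

(a) forbidden (parity, ΔS, ΔJ fail)
(b) allowed
(c) forbidden (ΔS, ΔL, ΔJ fail)
(d) forbidden (parity fails)
(e) forbidden (parity, ΔS fail)
(f) forbidden (ΔS fails)
(g) forbidden (parity, ΔS fail)
(h) allowed
(i) allowed
(j) forbidden (parity, ΔS fail)
Total allowed: 3 of 10.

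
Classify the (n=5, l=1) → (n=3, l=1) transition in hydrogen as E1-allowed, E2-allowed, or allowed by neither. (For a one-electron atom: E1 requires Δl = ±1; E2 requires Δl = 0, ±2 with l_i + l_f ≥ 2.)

E2

Δl = 1 − 1 = +0; l_i + l_f = 2.
E1 (Δl = ±1): not satisfied.
E2 (Δl = 0,±2, l_i+l_f ≥ 2): satisfied.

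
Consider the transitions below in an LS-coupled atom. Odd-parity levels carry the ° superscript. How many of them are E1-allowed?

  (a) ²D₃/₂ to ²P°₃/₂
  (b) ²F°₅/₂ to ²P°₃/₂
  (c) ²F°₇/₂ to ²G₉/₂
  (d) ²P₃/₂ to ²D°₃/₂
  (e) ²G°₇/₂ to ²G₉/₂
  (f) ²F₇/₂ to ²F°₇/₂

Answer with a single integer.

(a) allowed
(b) forbidden (parity, ΔL fail)
(c) allowed
(d) allowed
(e) allowed
(f) allowed
Total allowed: 5 of 6.

5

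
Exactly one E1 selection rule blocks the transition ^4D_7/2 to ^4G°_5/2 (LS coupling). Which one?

the ΔL = 0, ±1 rule

Initial level: S=3/2, L=2, J=7/2, parity even. Final level: S=3/2, L=4, J=5/2, parity odd.
Parity must change: even → odd — passes.
ΔL = 0, ±1 (not L=0↔0): L: 2 → 4, ΔL = +2 — fails.
ΔJ = 0, ±1 (not J=0↔0): J: 7/2 → 5/2, ΔJ = -1 — passes.
ΔS = 0: S: 3/2 → 3/2 — passes.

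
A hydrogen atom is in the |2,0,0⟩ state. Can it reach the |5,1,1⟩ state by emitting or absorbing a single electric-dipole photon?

Δl = 1 − 0 = +1; the E1 rule Δl = ±1 is passes.
m_l: 0 → 1 (Δm_l = +1). |Δm_l| ≤ 1 passes.
All E1 selection rules are satisfied.

allowed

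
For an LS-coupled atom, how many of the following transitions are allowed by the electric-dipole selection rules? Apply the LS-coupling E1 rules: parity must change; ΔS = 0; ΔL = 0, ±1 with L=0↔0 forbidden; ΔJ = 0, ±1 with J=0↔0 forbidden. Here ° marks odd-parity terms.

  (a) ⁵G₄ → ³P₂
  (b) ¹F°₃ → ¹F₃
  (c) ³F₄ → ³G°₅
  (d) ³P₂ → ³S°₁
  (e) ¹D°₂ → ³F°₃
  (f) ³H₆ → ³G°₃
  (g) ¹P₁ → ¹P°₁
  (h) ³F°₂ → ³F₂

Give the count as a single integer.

5

(a) forbidden (parity, ΔS, ΔL, ΔJ fail)
(b) allowed
(c) allowed
(d) allowed
(e) forbidden (parity, ΔS fail)
(f) forbidden (ΔJ fails)
(g) allowed
(h) allowed
Total allowed: 5 of 8.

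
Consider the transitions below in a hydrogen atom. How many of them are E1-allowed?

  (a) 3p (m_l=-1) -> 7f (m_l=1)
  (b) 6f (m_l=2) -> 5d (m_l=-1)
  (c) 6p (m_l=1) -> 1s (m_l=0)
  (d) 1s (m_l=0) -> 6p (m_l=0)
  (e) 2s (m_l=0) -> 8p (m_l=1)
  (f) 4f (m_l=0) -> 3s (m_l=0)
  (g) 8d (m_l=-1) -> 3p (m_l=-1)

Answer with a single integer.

4

(a) forbidden — Δl = +2 (E1 requires Δl = ±1); Δm_l = +2 (E1 requires Δm_l = 0, ±1)
(b) forbidden — Δm_l = -3 (E1 requires Δm_l = 0, ±1)
(c) allowed
(d) allowed
(e) allowed
(f) forbidden — Δl = -3 (E1 requires Δl = ±1)
(g) allowed
Total allowed: 4 of 7.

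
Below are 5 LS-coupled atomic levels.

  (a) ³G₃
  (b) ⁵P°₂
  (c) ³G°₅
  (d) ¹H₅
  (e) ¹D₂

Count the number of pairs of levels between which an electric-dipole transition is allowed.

(a)–(b): forbidden (ΔS, ΔL).
(a)–(c): forbidden (ΔJ).
(a)–(d): forbidden (parity, ΔS, ΔJ).
(a)–(e): forbidden (parity, ΔS, ΔL).
(b)–(c): forbidden (parity, ΔS, ΔL, ΔJ).
(b)–(d): forbidden (ΔS, ΔL, ΔJ).
(b)–(e): forbidden (ΔS).
(c)–(d): forbidden (ΔS).
(c)–(e): forbidden (ΔS, ΔL, ΔJ).
(d)–(e): forbidden (parity, ΔL, ΔJ).
Allowed pairs: 0 of 10.

0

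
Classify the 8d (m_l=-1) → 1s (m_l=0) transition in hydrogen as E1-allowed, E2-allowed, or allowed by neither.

E2

Δl = 0 − 2 = -2; l_i + l_f = 2.
Δm_l = +1.
E1 (Δl = ±1, |Δm_l| ≤ 1): not satisfied.
E2 (Δl = 0,±2, l_i+l_f ≥ 2, |Δm_l| ≤ 2): satisfied.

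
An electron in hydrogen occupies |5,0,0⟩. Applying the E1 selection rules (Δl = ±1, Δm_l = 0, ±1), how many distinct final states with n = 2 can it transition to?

3

E1 requires Δl = ±1, so l_f ∈ {-1, 1}; with 0 ≤ l_f ≤ n_f−1 = 1, the allowed l_f values are {1}.
For l_f = 1: m_f ∈ {m_i−1, m_i, m_i+1} ∩ [−1, 1] = {-1, 0, 1} → 3 states.
Total: 3.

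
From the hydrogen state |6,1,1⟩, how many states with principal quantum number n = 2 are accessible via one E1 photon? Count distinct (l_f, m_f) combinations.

1

E1 requires Δl = ±1, so l_f ∈ {0, 2}; with 0 ≤ l_f ≤ n_f−1 = 1, the allowed l_f values are {0}.
For l_f = 0: m_f ∈ {m_i−1, m_i, m_i+1} ∩ [−0, 0] = {0} → 1 state.
Total: 1.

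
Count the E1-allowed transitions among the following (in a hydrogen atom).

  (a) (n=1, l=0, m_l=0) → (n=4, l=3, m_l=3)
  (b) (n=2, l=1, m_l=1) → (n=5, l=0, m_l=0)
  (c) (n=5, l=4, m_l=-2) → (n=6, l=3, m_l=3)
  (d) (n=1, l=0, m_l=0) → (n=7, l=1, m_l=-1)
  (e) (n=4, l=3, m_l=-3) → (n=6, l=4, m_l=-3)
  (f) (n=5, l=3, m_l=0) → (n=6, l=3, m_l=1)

(a) forbidden — Δl = +3 (E1 requires Δl = ±1); Δm_l = +3 (E1 requires Δm_l = 0, ±1)
(b) allowed
(c) forbidden — Δm_l = +5 (E1 requires Δm_l = 0, ±1)
(d) allowed
(e) allowed
(f) forbidden — Δl = +0 (E1 requires Δl = ±1)
Total allowed: 3 of 6.

3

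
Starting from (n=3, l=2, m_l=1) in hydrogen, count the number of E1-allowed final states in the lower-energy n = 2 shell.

2

E1 requires Δl = ±1, so l_f ∈ {1, 3}; with 0 ≤ l_f ≤ n_f−1 = 1, the allowed l_f values are {1}.
For l_f = 1: m_f ∈ {m_i−1, m_i, m_i+1} ∩ [−1, 1] = {0, 1} → 2 states.
Total: 2.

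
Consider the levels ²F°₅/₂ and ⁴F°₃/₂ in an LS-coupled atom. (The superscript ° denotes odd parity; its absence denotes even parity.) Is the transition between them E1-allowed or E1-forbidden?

Reading off the term symbols: S 1/2→3/2, L 3→3, J 5/2→3/2, parity odd→odd.
ΔS = 0: S: 1/2 → 3/2 — ✗.
Parity must change: odd → odd — ✗.
ΔL = 0, ±1 (not L=0↔0): L: 3 → 3, ΔL = +0 — ✓.
ΔJ = 0, ±1 (not J=0↔0): J: 5/2 → 3/2, ΔJ = -1 — ✓.
Rule(s) violated: parity, ΔS.

forbidden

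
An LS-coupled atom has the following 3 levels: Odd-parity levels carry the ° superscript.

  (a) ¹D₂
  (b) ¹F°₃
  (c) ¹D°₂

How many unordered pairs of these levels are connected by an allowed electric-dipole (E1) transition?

2

(a)–(b): allowed.
(a)–(c): allowed.
(b)–(c): forbidden (parity).
Allowed pairs: 2 of 3.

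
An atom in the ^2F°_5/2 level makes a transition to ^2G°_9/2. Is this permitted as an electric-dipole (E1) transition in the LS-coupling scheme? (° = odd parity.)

forbidden

Parity must change: odd → odd — ✗.
ΔS = 0: S: 1/2 → 1/2 — ✓.
ΔL = 0, ±1 (not L=0↔0): L: 3 → 4, ΔL = +1 — ✓.
ΔJ = 0, ±1 (not J=0↔0): J: 5/2 → 9/2, ΔJ = +2 — ✗.
Rule(s) violated: parity, ΔJ.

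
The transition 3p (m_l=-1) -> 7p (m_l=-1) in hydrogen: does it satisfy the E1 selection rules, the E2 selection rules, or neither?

Δl = 1 − 1 = +0; l_i + l_f = 2.
Δm_l = +0.
E1 (Δl = ±1, |Δm_l| ≤ 1): not satisfied.
E2 (Δl = 0,±2, l_i+l_f ≥ 2, |Δm_l| ≤ 2): satisfied.

E2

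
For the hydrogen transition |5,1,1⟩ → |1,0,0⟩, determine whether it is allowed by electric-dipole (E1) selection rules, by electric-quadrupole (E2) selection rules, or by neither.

Δl = 0 − 1 = -1; l_i + l_f = 1.
Δm_l = -1.
E1 (Δl = ±1, |Δm_l| ≤ 1): satisfied.
E2 (Δl = 0,±2, l_i+l_f ≥ 2, |Δm_l| ≤ 2): not satisfied.

E1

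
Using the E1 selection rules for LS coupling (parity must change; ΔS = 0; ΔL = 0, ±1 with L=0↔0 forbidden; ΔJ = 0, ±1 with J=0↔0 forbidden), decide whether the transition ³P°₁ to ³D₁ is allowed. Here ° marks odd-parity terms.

Reading off the term symbols: S 1→1, L 1→2, J 1→1, parity odd→even.
ΔS = 0: S: 1 → 1 — ok.
ΔJ = 0, ±1 (not J=0↔0): J: 1 → 1, ΔJ = +0 — ok.
ΔL = 0, ±1 (not L=0↔0): L: 1 → 2, ΔL = +1 — ok.
Parity must change: odd → even — ok.
All four E1 rules are satisfied.

allowed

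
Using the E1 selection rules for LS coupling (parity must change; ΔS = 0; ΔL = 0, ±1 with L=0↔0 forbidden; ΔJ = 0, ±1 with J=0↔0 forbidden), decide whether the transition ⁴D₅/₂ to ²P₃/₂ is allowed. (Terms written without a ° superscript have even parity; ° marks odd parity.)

forbidden

Initial level: S=3/2, L=2, J=5/2, parity even. Final level: S=1/2, L=1, J=3/2, parity even.
Parity must change: even → even — ✗.
ΔS = 0: S: 3/2 → 1/2 — ✗.
ΔL = 0, ±1 (not L=0↔0): L: 2 → 1, ΔL = -1 — ✓.
ΔJ = 0, ±1 (not J=0↔0): J: 5/2 → 3/2, ΔJ = -1 — ✓.
Rule(s) violated: parity, ΔS.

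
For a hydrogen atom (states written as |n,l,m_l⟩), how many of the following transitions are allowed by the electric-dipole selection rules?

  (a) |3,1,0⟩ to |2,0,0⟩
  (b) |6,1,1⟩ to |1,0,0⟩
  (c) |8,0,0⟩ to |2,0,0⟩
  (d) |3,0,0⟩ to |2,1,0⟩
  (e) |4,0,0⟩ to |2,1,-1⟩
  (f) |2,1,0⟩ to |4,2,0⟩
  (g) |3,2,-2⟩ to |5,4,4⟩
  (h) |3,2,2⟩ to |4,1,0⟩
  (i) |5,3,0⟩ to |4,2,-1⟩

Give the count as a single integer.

(a) allowed
(b) allowed
(c) forbidden — Δl = +0 (E1 requires Δl = ±1)
(d) allowed
(e) allowed
(f) allowed
(g) forbidden — Δl = +2 (E1 requires Δl = ±1); Δm_l = +6 (E1 requires Δm_l = 0, ±1)
(h) forbidden — Δm_l = -2 (E1 requires Δm_l = 0, ±1)
(i) allowed
Total allowed: 6 of 9.

6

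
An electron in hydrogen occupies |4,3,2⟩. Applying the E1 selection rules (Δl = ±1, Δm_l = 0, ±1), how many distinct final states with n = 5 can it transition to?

5

E1 requires Δl = ±1, so l_f ∈ {2, 4}; with 0 ≤ l_f ≤ n_f−1 = 4, the allowed l_f values are {2, 4}.
For l_f = 2: m_f ∈ {m_i−1, m_i, m_i+1} ∩ [−2, 2] = {1, 2} → 2 states.
For l_f = 4: m_f ∈ {m_i−1, m_i, m_i+1} ∩ [−4, 4] = {1, 2, 3} → 3 states.
Total: 5.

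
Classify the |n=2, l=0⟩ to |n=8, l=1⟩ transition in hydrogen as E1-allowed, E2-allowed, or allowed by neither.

Δl = 1 − 0 = +1; l_i + l_f = 1.
E1 (Δl = ±1): satisfied.
E2 (Δl = 0,±2, l_i+l_f ≥ 2): not satisfied.

E1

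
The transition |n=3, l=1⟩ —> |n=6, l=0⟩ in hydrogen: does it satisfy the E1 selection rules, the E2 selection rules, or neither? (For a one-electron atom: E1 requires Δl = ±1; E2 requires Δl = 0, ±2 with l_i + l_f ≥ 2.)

E1

Δl = 0 − 1 = -1; l_i + l_f = 1.
E1 (Δl = ±1): satisfied.
E2 (Δl = 0,±2, l_i+l_f ≥ 2): not satisfied.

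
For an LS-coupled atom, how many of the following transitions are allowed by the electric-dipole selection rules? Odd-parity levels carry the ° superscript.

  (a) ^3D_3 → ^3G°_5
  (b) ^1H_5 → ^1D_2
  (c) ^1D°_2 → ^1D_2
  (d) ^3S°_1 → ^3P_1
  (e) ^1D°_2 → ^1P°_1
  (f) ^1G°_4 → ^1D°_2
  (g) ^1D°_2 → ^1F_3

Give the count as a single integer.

3

(a) forbidden (ΔL, ΔJ fail)
(b) forbidden (parity, ΔL, ΔJ fail)
(c) allowed
(d) allowed
(e) forbidden (parity fails)
(f) forbidden (parity, ΔL, ΔJ fail)
(g) allowed
Total allowed: 3 of 7.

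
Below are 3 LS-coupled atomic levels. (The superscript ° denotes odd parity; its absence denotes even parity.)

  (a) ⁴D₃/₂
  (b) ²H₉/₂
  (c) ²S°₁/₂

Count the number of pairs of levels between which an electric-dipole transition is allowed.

0

(a)–(b): forbidden (parity, ΔS, ΔL, ΔJ).
(a)–(c): forbidden (ΔS, ΔL).
(b)–(c): forbidden (ΔL, ΔJ).
Allowed pairs: 0 of 3.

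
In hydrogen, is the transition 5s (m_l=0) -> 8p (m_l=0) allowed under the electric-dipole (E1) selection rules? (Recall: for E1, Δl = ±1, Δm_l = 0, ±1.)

allowed

Δl = 1 − 0 = +1; the E1 rule Δl = ±1 is ✓.
Δm_l = 0 − (0) = +0. E1 requires Δm_l = 0, ±1: ✓.
All E1 selection rules are satisfied.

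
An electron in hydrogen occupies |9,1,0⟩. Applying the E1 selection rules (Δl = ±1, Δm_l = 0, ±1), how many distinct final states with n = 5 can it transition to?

4

E1 requires Δl = ±1, so l_f ∈ {0, 2}; with 0 ≤ l_f ≤ n_f−1 = 4, the allowed l_f values are {0, 2}.
For l_f = 0: m_f ∈ {m_i−1, m_i, m_i+1} ∩ [−0, 0] = {0} → 1 state.
For l_f = 2: m_f ∈ {m_i−1, m_i, m_i+1} ∩ [−2, 2] = {-1, 0, 1} → 3 states.
Total: 4.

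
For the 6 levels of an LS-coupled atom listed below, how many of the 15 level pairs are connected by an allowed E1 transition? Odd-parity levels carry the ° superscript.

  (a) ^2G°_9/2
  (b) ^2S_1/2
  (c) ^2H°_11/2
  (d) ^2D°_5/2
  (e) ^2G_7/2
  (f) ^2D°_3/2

(a)–(b): forbidden (ΔL, ΔJ).
(a)–(c): forbidden (parity).
(a)–(d): forbidden (parity, ΔL, ΔJ).
(a)–(e): allowed.
(a)–(f): forbidden (parity, ΔL, ΔJ).
(b)–(c): forbidden (ΔL, ΔJ).
(b)–(d): forbidden (ΔL, ΔJ).
(b)–(e): forbidden (parity, ΔL, ΔJ).
(b)–(f): forbidden (ΔL).
(c)–(d): forbidden (parity, ΔL, ΔJ).
(c)–(e): forbidden (ΔJ).
(c)–(f): forbidden (parity, ΔL, ΔJ).
(d)–(e): forbidden (ΔL).
(d)–(f): forbidden (parity).
(e)–(f): forbidden (ΔL, ΔJ).
Allowed pairs: 1 of 15.

1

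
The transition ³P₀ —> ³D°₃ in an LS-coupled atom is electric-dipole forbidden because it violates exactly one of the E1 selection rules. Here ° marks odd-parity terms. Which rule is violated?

ΔJ = 0, ±1 (not J=0↔0): J: 0 → 3, ΔJ = +3 — violated.
ΔS = 0: S: 1 → 1 — satisfied.
Parity must change: even → odd — satisfied.
ΔL = 0, ±1 (not L=0↔0): L: 1 → 2, ΔL = +1 — satisfied.

the ΔJ = 0, ±1 rule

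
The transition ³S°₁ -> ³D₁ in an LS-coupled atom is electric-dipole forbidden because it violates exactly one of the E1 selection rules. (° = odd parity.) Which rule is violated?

the ΔL = 0, ±1 rule

Parity must change: odd → even — ✓.
ΔS = 0: S: 1 → 1 — ✓.
ΔJ = 0, ±1 (not J=0↔0): J: 1 → 1, ΔJ = +0 — ✓.
ΔL = 0, ±1 (not L=0↔0): L: 0 → 2, ΔL = +2 — ✗.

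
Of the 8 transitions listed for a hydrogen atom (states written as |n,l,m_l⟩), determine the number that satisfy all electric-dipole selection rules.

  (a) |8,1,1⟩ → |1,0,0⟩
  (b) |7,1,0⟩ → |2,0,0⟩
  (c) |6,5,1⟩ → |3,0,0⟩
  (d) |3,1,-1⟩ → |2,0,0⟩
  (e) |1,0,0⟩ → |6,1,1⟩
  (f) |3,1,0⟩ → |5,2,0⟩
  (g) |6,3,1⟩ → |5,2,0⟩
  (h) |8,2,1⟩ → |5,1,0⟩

7

(a) allowed
(b) allowed
(c) forbidden — Δl = -5 (E1 requires Δl = ±1)
(d) allowed
(e) allowed
(f) allowed
(g) allowed
(h) allowed
Total allowed: 7 of 8.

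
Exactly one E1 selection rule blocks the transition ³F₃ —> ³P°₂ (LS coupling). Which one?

ΔJ = 0, ±1 (not J=0↔0): J: 3 → 2, ΔJ = -1 — satisfied.
ΔS = 0: S: 1 → 1 — satisfied.
ΔL = 0, ±1 (not L=0↔0): L: 3 → 1, ΔL = -2 — violated.
Parity must change: even → odd — satisfied.

the ΔL = 0, ±1 rule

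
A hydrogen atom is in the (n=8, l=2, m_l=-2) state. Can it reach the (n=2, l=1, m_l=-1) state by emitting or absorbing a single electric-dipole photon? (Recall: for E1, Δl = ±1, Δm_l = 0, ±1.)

allowed

l: 2 → 1 (Δl = -1). Δl = ±1 ok.
m_l: -2 → -1 (Δm_l = +1). |Δm_l| ≤ 1 ok.
All E1 selection rules are satisfied.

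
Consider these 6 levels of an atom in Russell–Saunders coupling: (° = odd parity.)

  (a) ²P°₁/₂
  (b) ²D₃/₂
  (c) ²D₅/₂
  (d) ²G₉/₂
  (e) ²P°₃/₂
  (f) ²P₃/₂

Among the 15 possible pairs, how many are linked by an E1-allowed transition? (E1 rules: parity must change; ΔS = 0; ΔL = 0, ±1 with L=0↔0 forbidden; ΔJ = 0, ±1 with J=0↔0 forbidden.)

(a)–(b): allowed.
(a)–(c): forbidden (ΔJ).
(a)–(d): forbidden (ΔL, ΔJ).
(a)–(e): forbidden (parity).
(a)–(f): allowed.
(b)–(c): forbidden (parity).
(b)–(d): forbidden (parity, ΔL, ΔJ).
(b)–(e): allowed.
(b)–(f): forbidden (parity).
(c)–(d): forbidden (parity, ΔL, ΔJ).
(c)–(e): allowed.
(c)–(f): forbidden (parity).
(d)–(e): forbidden (ΔL, ΔJ).
(d)–(f): forbidden (parity, ΔL, ΔJ).
(e)–(f): allowed.
Allowed pairs: 5 of 15.

5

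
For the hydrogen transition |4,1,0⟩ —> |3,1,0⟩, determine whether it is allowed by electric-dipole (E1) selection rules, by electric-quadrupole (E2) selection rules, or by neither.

E2

Δl = 1 − 1 = +0; l_i + l_f = 2.
Δm_l = +0.
E1 (Δl = ±1, |Δm_l| ≤ 1): not satisfied.
E2 (Δl = 0,±2, l_i+l_f ≥ 2, |Δm_l| ≤ 2): satisfied.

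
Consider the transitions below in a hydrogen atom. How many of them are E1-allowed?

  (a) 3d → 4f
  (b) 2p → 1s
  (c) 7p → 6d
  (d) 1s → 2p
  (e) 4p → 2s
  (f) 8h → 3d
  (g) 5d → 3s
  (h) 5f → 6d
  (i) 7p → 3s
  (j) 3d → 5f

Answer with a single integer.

8

(a) allowed
(b) allowed
(c) allowed
(d) allowed
(e) allowed
(f) forbidden — Δl = -3 (E1 requires Δl = ±1)
(g) forbidden — Δl = -2 (E1 requires Δl = ±1)
(h) allowed
(i) allowed
(j) allowed
Total allowed: 8 of 10.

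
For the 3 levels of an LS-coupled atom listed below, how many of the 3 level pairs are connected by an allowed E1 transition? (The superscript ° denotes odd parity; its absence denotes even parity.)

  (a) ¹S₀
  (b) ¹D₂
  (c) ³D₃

0

(a)–(b): forbidden (parity, ΔL, ΔJ).
(a)–(c): forbidden (parity, ΔS, ΔL, ΔJ).
(b)–(c): forbidden (parity, ΔS).
Allowed pairs: 0 of 3.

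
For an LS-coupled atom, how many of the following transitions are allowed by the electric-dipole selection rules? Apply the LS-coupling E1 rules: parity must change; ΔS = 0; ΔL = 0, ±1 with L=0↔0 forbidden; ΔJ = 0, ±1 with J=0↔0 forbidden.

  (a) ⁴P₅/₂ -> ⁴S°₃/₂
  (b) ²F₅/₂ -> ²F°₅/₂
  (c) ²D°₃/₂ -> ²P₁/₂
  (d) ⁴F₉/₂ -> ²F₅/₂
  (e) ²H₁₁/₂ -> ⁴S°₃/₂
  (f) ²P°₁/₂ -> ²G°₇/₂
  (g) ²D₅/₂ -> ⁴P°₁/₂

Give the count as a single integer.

(a) allowed
(b) allowed
(c) allowed
(d) forbidden (parity, ΔS, ΔJ fail)
(e) forbidden (ΔS, ΔL, ΔJ fail)
(f) forbidden (parity, ΔL, ΔJ fail)
(g) forbidden (ΔS, ΔJ fail)
Total allowed: 3 of 7.

3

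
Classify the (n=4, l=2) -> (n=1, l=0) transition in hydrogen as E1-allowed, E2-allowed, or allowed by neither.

E2

Δl = 0 − 2 = -2; l_i + l_f = 2.
E1 (Δl = ±1): not satisfied.
E2 (Δl = 0,±2, l_i+l_f ≥ 2): satisfied.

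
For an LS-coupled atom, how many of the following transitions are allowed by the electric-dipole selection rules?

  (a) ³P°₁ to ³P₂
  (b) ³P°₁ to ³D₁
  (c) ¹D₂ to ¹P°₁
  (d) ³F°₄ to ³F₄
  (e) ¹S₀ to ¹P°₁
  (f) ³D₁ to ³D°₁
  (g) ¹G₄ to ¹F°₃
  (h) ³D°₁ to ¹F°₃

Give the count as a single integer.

(a) allowed
(b) allowed
(c) allowed
(d) allowed
(e) allowed
(f) allowed
(g) allowed
(h) forbidden (parity, ΔS, ΔJ fail)
Total allowed: 7 of 8.

7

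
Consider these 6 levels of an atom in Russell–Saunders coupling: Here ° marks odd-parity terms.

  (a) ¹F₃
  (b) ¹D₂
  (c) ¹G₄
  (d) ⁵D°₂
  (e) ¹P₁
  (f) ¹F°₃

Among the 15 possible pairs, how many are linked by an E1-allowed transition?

3

(a)–(b): forbidden (parity).
(a)–(c): forbidden (parity).
(a)–(d): forbidden (ΔS).
(a)–(e): forbidden (parity, ΔL, ΔJ).
(a)–(f): allowed.
(b)–(c): forbidden (parity, ΔL, ΔJ).
(b)–(d): forbidden (ΔS).
(b)–(e): forbidden (parity).
(b)–(f): allowed.
(c)–(d): forbidden (ΔS, ΔL, ΔJ).
(c)–(e): forbidden (parity, ΔL, ΔJ).
(c)–(f): allowed.
(d)–(e): forbidden (ΔS).
(d)–(f): forbidden (parity, ΔS).
(e)–(f): forbidden (ΔL, ΔJ).
Allowed pairs: 3 of 15.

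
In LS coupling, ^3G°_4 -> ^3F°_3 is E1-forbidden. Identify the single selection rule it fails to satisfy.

parity

Parity must change: odd → odd — ✗.
ΔS = 0: S: 1 → 1 — ✓.
ΔL = 0, ±1 (not L=0↔0): L: 4 → 3, ΔL = -1 — ✓.
ΔJ = 0, ±1 (not J=0↔0): J: 4 → 3, ΔJ = -1 — ✓.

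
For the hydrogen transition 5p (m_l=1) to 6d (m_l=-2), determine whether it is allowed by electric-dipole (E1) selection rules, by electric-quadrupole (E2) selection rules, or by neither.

neither

Δl = 2 − 1 = +1; l_i + l_f = 3.
Δm_l = -3.
E1 (Δl = ±1, |Δm_l| ≤ 1): not satisfied.
E2 (Δl = 0,±2, l_i+l_f ≥ 2, |Δm_l| ≤ 2): not satisfied.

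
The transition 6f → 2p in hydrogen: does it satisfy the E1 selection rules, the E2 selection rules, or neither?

E2

Δl = 1 − 3 = -2; l_i + l_f = 4.
E1 (Δl = ±1): not satisfied.
E2 (Δl = 0,±2, l_i+l_f ≥ 2): satisfied.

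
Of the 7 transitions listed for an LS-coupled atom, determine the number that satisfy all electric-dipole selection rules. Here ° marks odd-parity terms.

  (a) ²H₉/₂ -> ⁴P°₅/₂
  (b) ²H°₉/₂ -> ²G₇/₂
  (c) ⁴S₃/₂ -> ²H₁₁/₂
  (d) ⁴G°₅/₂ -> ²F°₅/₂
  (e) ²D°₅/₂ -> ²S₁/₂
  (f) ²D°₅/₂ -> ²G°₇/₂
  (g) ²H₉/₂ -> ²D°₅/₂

(a) forbidden (ΔS, ΔL, ΔJ fail)
(b) allowed
(c) forbidden (parity, ΔS, ΔL, ΔJ fail)
(d) forbidden (parity, ΔS fail)
(e) forbidden (ΔL, ΔJ fail)
(f) forbidden (parity, ΔL fail)
(g) forbidden (ΔL, ΔJ fail)
Total allowed: 1 of 7.

1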